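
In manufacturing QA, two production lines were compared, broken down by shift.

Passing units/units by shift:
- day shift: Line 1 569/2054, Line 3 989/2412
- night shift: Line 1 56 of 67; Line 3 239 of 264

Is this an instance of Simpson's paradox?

No

Day shift: Line 1 569/2054 = 27.7%, Line 3 989/2412 = 41.0% → Line 3
Night shift: Line 1 56/67 = 83.6%, Line 3 239/264 = 90.5% → Line 3
Overall: Line 1 625/2121 = 29.5%, Line 3 1228/2676 = 45.9% → Line 3
Line 3 wins overall and in every shift group — no reversal.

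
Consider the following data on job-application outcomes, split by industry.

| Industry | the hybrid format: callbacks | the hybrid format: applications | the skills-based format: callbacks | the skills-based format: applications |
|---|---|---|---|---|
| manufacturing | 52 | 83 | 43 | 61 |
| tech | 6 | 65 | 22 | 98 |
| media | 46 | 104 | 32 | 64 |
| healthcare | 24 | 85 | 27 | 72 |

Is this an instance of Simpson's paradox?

Manufacturing: the hybrid format 52/83 = 62.7%, the skills-based format 43/61 = 70.5% → the skills-based format
Tech: the hybrid format 6/65 = 9.2%, the skills-based format 22/98 = 22.4% → the skills-based format
Media: the hybrid format 46/104 = 44.2%, the skills-based format 32/64 = 50.0% → the skills-based format
Healthcare: the hybrid format 24/85 = 28.2%, the skills-based format 27/72 = 37.5% → the skills-based format
Overall: the hybrid format 128/337 = 38.0%, the skills-based format 124/295 = 42.0% → the skills-based format
The skills-based format wins overall and in every industry group — no reversal.

No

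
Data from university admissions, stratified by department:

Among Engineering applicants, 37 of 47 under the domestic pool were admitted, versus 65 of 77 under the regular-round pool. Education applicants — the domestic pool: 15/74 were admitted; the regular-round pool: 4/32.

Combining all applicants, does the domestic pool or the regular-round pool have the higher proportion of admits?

Engineering: the domestic pool 37/47 = 78.7%, the regular-round pool 65/77 = 84.4% → the regular-round pool
Education: the domestic pool 15/74 = 20.3%, the regular-round pool 4/32 = 12.5% → the domestic pool
Overall: the domestic pool 52/121 = 43.0%, the regular-round pool 69/109 = 63.3% → the regular-round pool
(Neither sweeps every department group, but the regular-round pool has the higher pooled rate.)

the regular-round pool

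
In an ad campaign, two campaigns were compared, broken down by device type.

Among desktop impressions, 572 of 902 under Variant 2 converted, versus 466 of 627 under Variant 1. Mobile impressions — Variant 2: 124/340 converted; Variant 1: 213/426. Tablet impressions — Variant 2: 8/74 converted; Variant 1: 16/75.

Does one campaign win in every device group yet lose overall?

No

Desktop: Variant 2 572/902 = 63.4%, Variant 1 466/627 = 74.3% → Variant 1
Mobile: Variant 2 124/340 = 36.5%, Variant 1 213/426 = 50.0% → Variant 1
Tablet: Variant 2 8/74 = 10.8%, Variant 1 16/75 = 21.3% → Variant 1
Overall: Variant 2 704/1316 = 53.5%, Variant 1 695/1128 = 61.6% → Variant 1
Variant 1 wins overall and in every device group — no reversal.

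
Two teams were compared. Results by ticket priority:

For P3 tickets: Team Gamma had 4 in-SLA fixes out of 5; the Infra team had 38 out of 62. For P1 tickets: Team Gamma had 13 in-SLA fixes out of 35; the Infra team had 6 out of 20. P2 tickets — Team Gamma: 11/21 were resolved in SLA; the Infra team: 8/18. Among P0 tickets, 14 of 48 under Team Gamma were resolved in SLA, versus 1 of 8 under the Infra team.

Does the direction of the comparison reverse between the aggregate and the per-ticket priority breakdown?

Yes

P3: Team Gamma 4/5 = 80.0%, the Infra team 38/62 = 61.3% → Team Gamma
P1: Team Gamma 13/35 = 37.1%, the Infra team 6/20 = 30.0% → Team Gamma
P2: Team Gamma 11/21 = 52.4%, the Infra team 8/18 = 44.4% → Team Gamma
P0: Team Gamma 14/48 = 29.2%, the Infra team 1/8 = 12.5% → Team Gamma
Overall: Team Gamma 42/109 = 38.5%, the Infra team 53/108 = 49.1% → the Infra team
Team Gamma wins each ticket group but the Infra team wins overall — the comparison reverses. Team Gamma's tickets skew toward P0, which has a lower base rate.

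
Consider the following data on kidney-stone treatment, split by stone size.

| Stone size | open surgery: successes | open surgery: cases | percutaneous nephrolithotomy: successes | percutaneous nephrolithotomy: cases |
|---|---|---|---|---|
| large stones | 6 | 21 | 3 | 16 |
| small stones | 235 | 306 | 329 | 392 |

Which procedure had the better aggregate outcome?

percutaneous nephrolithotomy

Large stones: open surgery 6/21 = 28.6%, percutaneous nephrolithotomy 3/16 = 18.8% → open surgery
Small stones: open surgery 235/306 = 76.8%, percutaneous nephrolithotomy 329/392 = 83.9% → percutaneous nephrolithotomy
Overall: open surgery 241/327 = 73.7%, percutaneous nephrolithotomy 332/408 = 81.4% → percutaneous nephrolithotomy
(Neither sweeps every stone group, but percutaneous nephrolithotomy has the higher pooled rate.)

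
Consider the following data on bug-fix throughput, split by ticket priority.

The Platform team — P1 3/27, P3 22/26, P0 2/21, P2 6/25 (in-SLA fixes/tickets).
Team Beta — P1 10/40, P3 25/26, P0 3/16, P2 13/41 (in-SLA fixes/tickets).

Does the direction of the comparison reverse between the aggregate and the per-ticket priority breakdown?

P1: the Platform team 3/27 = 11.1%, Team Beta 10/40 = 25.0% → Team Beta
P3: the Platform team 22/26 = 84.6%, Team Beta 25/26 = 96.2% → Team Beta
P0: the Platform team 2/21 = 9.5%, Team Beta 3/16 = 18.8% → Team Beta
P2: the Platform team 6/25 = 24.0%, Team Beta 13/41 = 31.7% → Team Beta
Overall: the Platform team 33/99 = 33.3%, Team Beta 51/123 = 41.5% → Team Beta
Team Beta wins overall and in every ticket group — no reversal.

No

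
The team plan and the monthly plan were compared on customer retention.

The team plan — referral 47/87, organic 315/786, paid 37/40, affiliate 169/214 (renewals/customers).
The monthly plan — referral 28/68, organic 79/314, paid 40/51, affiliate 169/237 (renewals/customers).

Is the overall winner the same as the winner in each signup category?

Yes

Referral: the team plan 47/87 = 54.0%, the monthly plan 28/68 = 41.2% → the team plan
Organic: the team plan 315/786 = 40.1%, the monthly plan 79/314 = 25.2% → the team plan
Paid: the team plan 37/40 = 92.5%, the monthly plan 40/51 = 78.4% → the team plan
Affiliate: the team plan 169/214 = 79.0%, the monthly plan 169/237 = 71.3% → the team plan
Overall: the team plan 568/1127 = 50.4%, the monthly plan 316/670 = 47.2% → the team plan
The team plan wins overall and in every signup group — no reversal.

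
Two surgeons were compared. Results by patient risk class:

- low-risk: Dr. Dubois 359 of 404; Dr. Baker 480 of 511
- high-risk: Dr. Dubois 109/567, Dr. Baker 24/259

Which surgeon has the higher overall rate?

Dr. Baker

Low-risk: Dr. Dubois 359/404 = 88.9%, Dr. Baker 480/511 = 93.9% → Dr. Baker
High-risk: Dr. Dubois 109/567 = 19.2%, Dr. Baker 24/259 = 9.3% → Dr. Dubois
Overall: Dr. Dubois 468/971 = 48.2%, Dr. Baker 504/770 = 65.5% → Dr. Baker
(Neither sweeps every patient risk group, but Dr. Baker has the higher pooled rate.)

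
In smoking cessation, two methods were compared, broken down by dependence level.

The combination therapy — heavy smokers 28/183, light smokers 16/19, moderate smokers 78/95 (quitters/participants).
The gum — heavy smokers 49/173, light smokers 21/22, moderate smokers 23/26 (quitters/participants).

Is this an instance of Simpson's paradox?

No

Heavy smokers: the combination therapy 28/183 = 15.3%, the gum 49/173 = 28.3% → the gum
Light smokers: the combination therapy 16/19 = 84.2%, the gum 21/22 = 95.5% → the gum
Moderate smokers: the combination therapy 78/95 = 82.1%, the gum 23/26 = 88.5% → the gum
Overall: the combination therapy 122/297 = 41.1%, the gum 93/221 = 42.1% → the gum
The gum wins overall and in every dependence group — no reversal.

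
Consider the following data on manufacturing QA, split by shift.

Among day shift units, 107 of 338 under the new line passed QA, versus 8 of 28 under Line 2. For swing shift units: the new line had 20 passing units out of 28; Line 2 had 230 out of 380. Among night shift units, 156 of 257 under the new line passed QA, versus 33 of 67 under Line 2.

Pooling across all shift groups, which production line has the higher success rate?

Day shift: the new line 107/338 = 31.7%, Line 2 8/28 = 28.6% → the new line
Swing shift: the new line 20/28 = 71.4%, Line 2 230/380 = 60.5% → the new line
Night shift: the new line 156/257 = 60.7%, Line 2 33/67 = 49.3% → the new line
Overall: the new line 283/623 = 45.4%, Line 2 271/475 = 57.1% → Line 2
(The new line wins every shift group but Line 2 wins overall — the new line's units skew toward the low-rate day shift group.)

Line 2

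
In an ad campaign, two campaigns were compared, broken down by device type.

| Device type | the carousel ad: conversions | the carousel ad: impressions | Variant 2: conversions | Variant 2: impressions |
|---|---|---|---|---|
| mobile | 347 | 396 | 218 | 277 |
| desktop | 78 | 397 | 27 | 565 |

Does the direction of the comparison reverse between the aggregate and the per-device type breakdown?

Mobile: the carousel ad 347/396 = 87.6%, Variant 2 218/277 = 78.7% → the carousel ad
Desktop: the carousel ad 78/397 = 19.6%, Variant 2 27/565 = 4.8% → the carousel ad
Overall: the carousel ad 425/793 = 53.6%, Variant 2 245/842 = 29.1% → the carousel ad
The carousel ad wins overall and in every device group — no reversal.

No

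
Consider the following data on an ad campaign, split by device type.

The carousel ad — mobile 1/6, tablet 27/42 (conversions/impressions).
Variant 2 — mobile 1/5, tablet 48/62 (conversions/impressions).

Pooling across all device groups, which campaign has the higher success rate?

Variant 2

Mobile: the carousel ad 1/6 = 16.7%, Variant 2 1/5 = 20.0% → Variant 2
Tablet: the carousel ad 27/42 = 64.3%, Variant 2 48/62 = 77.4% → Variant 2
Overall: the carousel ad 28/48 = 58.3%, Variant 2 49/67 = 73.1% → Variant 2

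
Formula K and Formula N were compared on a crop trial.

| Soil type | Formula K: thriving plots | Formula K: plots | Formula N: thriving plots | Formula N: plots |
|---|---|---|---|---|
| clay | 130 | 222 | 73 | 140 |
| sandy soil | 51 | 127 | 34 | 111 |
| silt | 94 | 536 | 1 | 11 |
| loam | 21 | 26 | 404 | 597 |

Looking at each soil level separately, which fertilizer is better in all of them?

Formula K

Clay: Formula K 130/222 = 58.6%, Formula N 73/140 = 52.1% → Formula K
Sandy soil: Formula K 51/127 = 40.2%, Formula N 34/111 = 30.6% → Formula K
Silt: Formula K 94/536 = 17.5%, Formula N 1/11 = 9.1% → Formula K
Loam: Formula K 21/26 = 80.8%, Formula N 404/597 = 67.7% → Formula K
Formula K has the higher rate in all 4 groups.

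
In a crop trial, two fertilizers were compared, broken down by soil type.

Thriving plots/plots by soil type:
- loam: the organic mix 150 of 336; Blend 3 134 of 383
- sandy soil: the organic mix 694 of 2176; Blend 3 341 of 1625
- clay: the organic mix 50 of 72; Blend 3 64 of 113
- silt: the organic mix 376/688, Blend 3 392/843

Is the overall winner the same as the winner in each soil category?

Loam: the organic mix 150/336 = 44.6%, Blend 3 134/383 = 35.0% → the organic mix
Sandy soil: the organic mix 694/2176 = 31.9%, Blend 3 341/1625 = 21.0% → the organic mix
Clay: the organic mix 50/72 = 69.4%, Blend 3 64/113 = 56.6% → the organic mix
Silt: the organic mix 376/688 = 54.7%, Blend 3 392/843 = 46.5% → the organic mix
Overall: the organic mix 1270/3272 = 38.8%, Blend 3 931/2964 = 31.4% → the organic mix
The organic mix wins overall and in every soil group — no reversal.

Yes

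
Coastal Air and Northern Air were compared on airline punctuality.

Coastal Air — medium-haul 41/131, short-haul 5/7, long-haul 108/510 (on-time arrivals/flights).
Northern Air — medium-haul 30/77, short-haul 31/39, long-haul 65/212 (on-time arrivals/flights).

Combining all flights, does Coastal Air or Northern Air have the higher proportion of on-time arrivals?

Northern Air

Medium-haul: Coastal Air 41/131 = 31.3%, Northern Air 30/77 = 39.0% → Northern Air
Short-haul: Coastal Air 5/7 = 71.4%, Northern Air 31/39 = 79.5% → Northern Air
Long-haul: Coastal Air 108/510 = 21.2%, Northern Air 65/212 = 30.7% → Northern Air
Overall: Coastal Air 154/648 = 23.8%, Northern Air 126/328 = 38.4% → Northern Air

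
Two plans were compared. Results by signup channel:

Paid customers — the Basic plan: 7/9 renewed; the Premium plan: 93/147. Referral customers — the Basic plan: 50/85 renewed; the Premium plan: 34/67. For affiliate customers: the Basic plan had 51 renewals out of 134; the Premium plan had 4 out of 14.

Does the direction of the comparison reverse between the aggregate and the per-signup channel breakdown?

Yes

Paid: the Basic plan 7/9 = 77.8%, the Premium plan 93/147 = 63.3% → the Basic plan
Referral: the Basic plan 50/85 = 58.8%, the Premium plan 34/67 = 50.7% → the Basic plan
Affiliate: the Basic plan 51/134 = 38.1%, the Premium plan 4/14 = 28.6% → the Basic plan
Overall: the Basic plan 108/228 = 47.4%, the Premium plan 131/228 = 57.5% → the Premium plan
The Basic plan wins each signup group but the Premium plan wins overall — the comparison reverses. The Basic plan's customers skew toward affiliate, which has a lower base rate.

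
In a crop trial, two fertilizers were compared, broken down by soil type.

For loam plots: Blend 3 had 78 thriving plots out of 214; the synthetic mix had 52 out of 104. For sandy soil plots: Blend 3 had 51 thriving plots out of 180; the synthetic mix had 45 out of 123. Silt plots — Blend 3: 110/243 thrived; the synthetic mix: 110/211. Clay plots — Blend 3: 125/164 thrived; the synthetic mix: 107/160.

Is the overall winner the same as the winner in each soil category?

Loam: Blend 3 78/214 = 36.4%, the synthetic mix 52/104 = 50.0% → the synthetic mix
Sandy soil: Blend 3 51/180 = 28.3%, the synthetic mix 45/123 = 36.6% → the synthetic mix
Silt: Blend 3 110/243 = 45.3%, the synthetic mix 110/211 = 52.1% → the synthetic mix
Clay: Blend 3 125/164 = 76.2%, the synthetic mix 107/160 = 66.9% → Blend 3
Overall: Blend 3 364/801 = 45.4%, the synthetic mix 314/598 = 52.5% → the synthetic mix
Neither sweeps: Blend 3 wins 1 of 4 groups, the synthetic mix wins 3. The synthetic mix wins overall but not every group — no Simpson reversal.

No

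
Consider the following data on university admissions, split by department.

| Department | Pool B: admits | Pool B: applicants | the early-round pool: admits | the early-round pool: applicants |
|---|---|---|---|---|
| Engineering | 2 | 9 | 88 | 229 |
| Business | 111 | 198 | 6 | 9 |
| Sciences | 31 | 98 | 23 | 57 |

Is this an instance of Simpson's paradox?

Yes

Engineering: Pool B 2/9 = 22.2%, the early-round pool 88/229 = 38.4% → the early-round pool
Business: Pool B 111/198 = 56.1%, the early-round pool 6/9 = 66.7% → the early-round pool
Sciences: Pool B 31/98 = 31.6%, the early-round pool 23/57 = 40.4% → the early-round pool
Overall: Pool B 144/305 = 47.2%, the early-round pool 117/295 = 39.7% → Pool B
The early-round pool wins each department group but Pool B wins overall — the comparison reverses. The early-round pool's applicants skew toward Engineering, which has a lower base rate.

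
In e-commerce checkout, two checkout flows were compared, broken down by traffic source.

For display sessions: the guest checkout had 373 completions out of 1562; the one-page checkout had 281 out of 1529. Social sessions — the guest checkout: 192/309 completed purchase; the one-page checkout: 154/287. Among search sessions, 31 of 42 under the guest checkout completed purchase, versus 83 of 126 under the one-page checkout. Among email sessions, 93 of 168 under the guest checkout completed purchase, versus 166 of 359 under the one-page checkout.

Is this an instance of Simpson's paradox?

Display: the guest checkout 373/1562 = 23.9%, the one-page checkout 281/1529 = 18.4% → the guest checkout
Social: the guest checkout 192/309 = 62.1%, the one-page checkout 154/287 = 53.7% → the guest checkout
Search: the guest checkout 31/42 = 73.8%, the one-page checkout 83/126 = 65.9% → the guest checkout
Email: the guest checkout 93/168 = 55.4%, the one-page checkout 166/359 = 46.2% → the guest checkout
Overall: the guest checkout 689/2081 = 33.1%, the one-page checkout 684/2301 = 29.7% → the guest checkout
The guest checkout wins overall and in every traffic group — no reversal.

No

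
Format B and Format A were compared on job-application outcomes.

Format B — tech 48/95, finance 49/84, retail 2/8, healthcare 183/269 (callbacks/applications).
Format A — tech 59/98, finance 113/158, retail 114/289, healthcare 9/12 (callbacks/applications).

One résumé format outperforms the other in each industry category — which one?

Format A

Tech: Format B 48/95 = 50.5%, Format A 59/98 = 60.2% → Format A
Finance: Format B 49/84 = 58.3%, Format A 113/158 = 71.5% → Format A
Retail: Format B 2/8 = 25.0%, Format A 114/289 = 39.4% → Format A
Healthcare: Format B 183/269 = 68.0%, Format A 9/12 = 75.0% → Format A
Format A has the higher rate in all 4 groups.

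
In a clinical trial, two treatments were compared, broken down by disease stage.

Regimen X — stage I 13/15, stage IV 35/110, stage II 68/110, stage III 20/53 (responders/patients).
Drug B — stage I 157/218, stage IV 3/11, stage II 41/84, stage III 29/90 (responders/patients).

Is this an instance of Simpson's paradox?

Stage I: Regimen X 13/15 = 86.7%, Drug B 157/218 = 72.0% → Regimen X
Stage IV: Regimen X 35/110 = 31.8%, Drug B 3/11 = 27.3% → Regimen X
Stage II: Regimen X 68/110 = 61.8%, Drug B 41/84 = 48.8% → Regimen X
Stage III: Regimen X 20/53 = 37.7%, Drug B 29/90 = 32.2% → Regimen X
Overall: Regimen X 136/288 = 47.2%, Drug B 230/403 = 57.1% → Drug B
Regimen X wins each disease group but Drug B wins overall — the comparison reverses. Regimen X's patients skew toward stage IV, which has a lower base rate.

Yes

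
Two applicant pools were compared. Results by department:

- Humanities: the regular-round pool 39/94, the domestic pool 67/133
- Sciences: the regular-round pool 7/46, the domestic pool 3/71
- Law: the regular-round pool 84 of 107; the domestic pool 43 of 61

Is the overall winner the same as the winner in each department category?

No

Humanities: the regular-round pool 39/94 = 41.5%, the domestic pool 67/133 = 50.4% → the domestic pool
Sciences: the regular-round pool 7/46 = 15.2%, the domestic pool 3/71 = 4.2% → the regular-round pool
Law: the regular-round pool 84/107 = 78.5%, the domestic pool 43/61 = 70.5% → the regular-round pool
Overall: the regular-round pool 130/247 = 52.6%, the domestic pool 113/265 = 42.6% → the regular-round pool
Neither sweeps: the regular-round pool wins 2 of 3 groups, the domestic pool wins 1. The regular-round pool wins overall but not every group — no Simpson reversal.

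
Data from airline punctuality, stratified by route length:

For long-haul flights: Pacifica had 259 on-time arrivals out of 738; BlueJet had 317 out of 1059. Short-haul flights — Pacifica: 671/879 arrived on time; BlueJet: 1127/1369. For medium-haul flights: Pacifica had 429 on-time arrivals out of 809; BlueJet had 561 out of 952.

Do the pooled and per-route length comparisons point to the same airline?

Long-haul: Pacifica 259/738 = 35.1%, BlueJet 317/1059 = 29.9% → Pacifica
Short-haul: Pacifica 671/879 = 76.3%, BlueJet 1127/1369 = 82.3% → BlueJet
Medium-haul: Pacifica 429/809 = 53.0%, BlueJet 561/952 = 58.9% → BlueJet
Overall: Pacifica 1359/2426 = 56.0%, BlueJet 2005/3380 = 59.3% → BlueJet
Neither sweeps: Pacifica wins 1 of 3 groups, BlueJet wins 2. BlueJet wins overall but not every group — no Simpson reversal.

No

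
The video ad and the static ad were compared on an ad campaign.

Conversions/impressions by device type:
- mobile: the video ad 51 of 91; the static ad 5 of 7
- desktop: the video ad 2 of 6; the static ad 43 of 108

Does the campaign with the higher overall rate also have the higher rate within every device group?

Mobile: the video ad 51/91 = 56.0%, the static ad 5/7 = 71.4% → the static ad
Desktop: the video ad 2/6 = 33.3%, the static ad 43/108 = 39.8% → the static ad
Overall: the video ad 53/97 = 54.6%, the static ad 48/115 = 41.7% → the video ad
The static ad wins each device group but the video ad wins overall — the comparison reverses. The static ad's impressions skew toward desktop, which has a lower base rate.

No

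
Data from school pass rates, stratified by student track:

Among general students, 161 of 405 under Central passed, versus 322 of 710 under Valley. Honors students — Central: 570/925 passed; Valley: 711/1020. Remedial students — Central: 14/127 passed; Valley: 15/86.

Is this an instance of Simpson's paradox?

No

General: Central 161/405 = 39.8%, Valley 322/710 = 45.4% → Valley
Honors: Central 570/925 = 61.6%, Valley 711/1020 = 69.7% → Valley
Remedial: Central 14/127 = 11.0%, Valley 15/86 = 17.4% → Valley
Overall: Central 745/1457 = 51.1%, Valley 1048/1816 = 57.7% → Valley
Valley wins overall and in every student group — no reversal.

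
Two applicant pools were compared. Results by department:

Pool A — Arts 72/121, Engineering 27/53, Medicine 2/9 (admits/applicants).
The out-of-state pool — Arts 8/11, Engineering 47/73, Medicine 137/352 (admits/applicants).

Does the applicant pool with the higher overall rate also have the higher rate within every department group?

Arts: Pool A 72/121 = 59.5%, the out-of-state pool 8/11 = 72.7% → the out-of-state pool
Engineering: Pool A 27/53 = 50.9%, the out-of-state pool 47/73 = 64.4% → the out-of-state pool
Medicine: Pool A 2/9 = 22.2%, the out-of-state pool 137/352 = 38.9% → the out-of-state pool
Overall: Pool A 101/183 = 55.2%, the out-of-state pool 192/436 = 44.0% → Pool A
The out-of-state pool wins each department group but Pool A wins overall — the comparison reverses. The out-of-state pool's applicants skew toward Medicine, which has a lower base rate.

No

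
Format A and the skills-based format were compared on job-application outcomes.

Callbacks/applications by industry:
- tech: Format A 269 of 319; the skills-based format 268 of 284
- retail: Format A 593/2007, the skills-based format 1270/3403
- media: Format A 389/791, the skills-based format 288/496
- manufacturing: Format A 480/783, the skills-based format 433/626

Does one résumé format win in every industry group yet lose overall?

Tech: Format A 269/319 = 84.3%, the skills-based format 268/284 = 94.4% → the skills-based format
Retail: Format A 593/2007 = 29.5%, the skills-based format 1270/3403 = 37.3% → the skills-based format
Media: Format A 389/791 = 49.2%, the skills-based format 288/496 = 58.1% → the skills-based format
Manufacturing: Format A 480/783 = 61.3%, the skills-based format 433/626 = 69.2% → the skills-based format
Overall: Format A 1731/3900 = 44.4%, the skills-based format 2259/4809 = 47.0% → the skills-based format
The skills-based format wins overall and in every industry group — no reversal.

No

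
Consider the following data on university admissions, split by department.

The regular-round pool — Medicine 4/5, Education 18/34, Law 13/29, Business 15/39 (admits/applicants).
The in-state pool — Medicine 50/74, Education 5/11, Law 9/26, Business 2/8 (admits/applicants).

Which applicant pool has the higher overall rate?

the in-state pool

Medicine: the regular-round pool 4/5 = 80.0%, the in-state pool 50/74 = 67.6% → the regular-round pool
Education: the regular-round pool 18/34 = 52.9%, the in-state pool 5/11 = 45.5% → the regular-round pool
Law: the regular-round pool 13/29 = 44.8%, the in-state pool 9/26 = 34.6% → the regular-round pool
Business: the regular-round pool 15/39 = 38.5%, the in-state pool 2/8 = 25.0% → the regular-round pool
Overall: the regular-round pool 50/107 = 46.7%, the in-state pool 66/119 = 55.5% → the in-state pool
(The regular-round pool wins every department group but the in-state pool wins overall — the regular-round pool's applicants skew toward the low-rate Business group.)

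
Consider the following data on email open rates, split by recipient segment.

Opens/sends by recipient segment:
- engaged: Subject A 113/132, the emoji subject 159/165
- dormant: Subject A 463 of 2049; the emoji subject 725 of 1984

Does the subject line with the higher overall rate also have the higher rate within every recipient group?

Yes

Engaged: Subject A 113/132 = 85.6%, the emoji subject 159/165 = 96.4% → the emoji subject
Dormant: Subject A 463/2049 = 22.6%, the emoji subject 725/1984 = 36.5% → the emoji subject
Overall: Subject A 576/2181 = 26.4%, the emoji subject 884/2149 = 41.1% → the emoji subject
The emoji subject wins overall and in every recipient group — no reversal.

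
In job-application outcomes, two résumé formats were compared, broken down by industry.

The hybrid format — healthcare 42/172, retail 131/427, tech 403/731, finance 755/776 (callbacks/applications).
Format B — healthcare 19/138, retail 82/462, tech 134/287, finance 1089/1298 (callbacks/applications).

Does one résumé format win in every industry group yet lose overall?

No

Healthcare: the hybrid format 42/172 = 24.4%, Format B 19/138 = 13.8% → the hybrid format
Retail: the hybrid format 131/427 = 30.7%, Format B 82/462 = 17.7% → the hybrid format
Tech: the hybrid format 403/731 = 55.1%, Format B 134/287 = 46.7% → the hybrid format
Finance: the hybrid format 755/776 = 97.3%, Format B 1089/1298 = 83.9% → the hybrid format
Overall: the hybrid format 1331/2106 = 63.2%, Format B 1324/2185 = 60.6% → the hybrid format
The hybrid format wins overall and in every industry group — no reversal.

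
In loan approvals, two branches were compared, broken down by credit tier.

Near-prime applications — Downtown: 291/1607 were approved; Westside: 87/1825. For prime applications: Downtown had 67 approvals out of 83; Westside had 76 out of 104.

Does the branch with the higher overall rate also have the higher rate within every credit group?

Yes

Near-prime: Downtown 291/1607 = 18.1%, Westside 87/1825 = 4.8% → Downtown
Prime: Downtown 67/83 = 80.7%, Westside 76/104 = 73.1% → Downtown
Overall: Downtown 358/1690 = 21.2%, Westside 163/1929 = 8.4% → Downtown
Downtown wins overall and in every credit group — no reversal.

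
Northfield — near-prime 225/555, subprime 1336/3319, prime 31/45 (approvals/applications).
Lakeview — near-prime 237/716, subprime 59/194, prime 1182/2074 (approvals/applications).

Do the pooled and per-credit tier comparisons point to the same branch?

Near-prime: Northfield 225/555 = 40.5%, Lakeview 237/716 = 33.1% → Northfield
Subprime: Northfield 1336/3319 = 40.3%, Lakeview 59/194 = 30.4% → Northfield
Prime: Northfield 31/45 = 68.9%, Lakeview 1182/2074 = 57.0% → Northfield
Overall: Northfield 1592/3919 = 40.6%, Lakeview 1478/2984 = 49.5% → Lakeview
Northfield wins each credit group but Lakeview wins overall — the comparison reverses. Northfield's applications skew toward subprime, which has a lower base rate.

No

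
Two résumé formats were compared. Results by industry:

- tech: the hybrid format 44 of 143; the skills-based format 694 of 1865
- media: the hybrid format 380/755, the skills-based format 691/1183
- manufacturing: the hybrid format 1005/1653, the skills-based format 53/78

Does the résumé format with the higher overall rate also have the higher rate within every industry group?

Tech: the hybrid format 44/143 = 30.8%, the skills-based format 694/1865 = 37.2% → the skills-based format
Media: the hybrid format 380/755 = 50.3%, the skills-based format 691/1183 = 58.4% → the skills-based format
Manufacturing: the hybrid format 1005/1653 = 60.8%, the skills-based format 53/78 = 67.9% → the skills-based format
Overall: the hybrid format 1429/2551 = 56.0%, the skills-based format 1438/3126 = 46.0% → the hybrid format
The skills-based format wins each industry group but the hybrid format wins overall — the comparison reverses. The skills-based format's applications skew toward tech, which has a lower base rate.

No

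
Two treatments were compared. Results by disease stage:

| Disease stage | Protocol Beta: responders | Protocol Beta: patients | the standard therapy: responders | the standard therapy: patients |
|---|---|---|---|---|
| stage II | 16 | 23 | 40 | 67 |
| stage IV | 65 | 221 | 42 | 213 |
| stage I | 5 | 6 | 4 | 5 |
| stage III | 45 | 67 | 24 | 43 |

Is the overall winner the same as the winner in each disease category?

Yes

Stage II: Protocol Beta 16/23 = 69.6%, the standard therapy 40/67 = 59.7% → Protocol Beta
Stage IV: Protocol Beta 65/221 = 29.4%, the standard therapy 42/213 = 19.7% → Protocol Beta
Stage I: Protocol Beta 5/6 = 83.3%, the standard therapy 4/5 = 80.0% → Protocol Beta
Stage III: Protocol Beta 45/67 = 67.2%, the standard therapy 24/43 = 55.8% → Protocol Beta
Overall: Protocol Beta 131/317 = 41.3%, the standard therapy 110/328 = 33.5% → Protocol Beta
Protocol Beta wins overall and in every disease group — no reversal.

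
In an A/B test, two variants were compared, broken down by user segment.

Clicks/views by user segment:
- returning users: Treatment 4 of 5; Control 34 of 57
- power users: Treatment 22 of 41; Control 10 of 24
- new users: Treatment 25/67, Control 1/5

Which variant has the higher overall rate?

Returning users: Treatment 4/5 = 80.0%, Control 34/57 = 59.6% → Treatment
Power users: Treatment 22/41 = 53.7%, Control 10/24 = 41.7% → Treatment
New users: Treatment 25/67 = 37.3%, Control 1/5 = 20.0% → Treatment
Overall: Treatment 51/113 = 45.1%, Control 45/86 = 52.3% → Control
(Treatment wins every user group but Control wins overall — Treatment's views skew toward the low-rate new users group.)

Control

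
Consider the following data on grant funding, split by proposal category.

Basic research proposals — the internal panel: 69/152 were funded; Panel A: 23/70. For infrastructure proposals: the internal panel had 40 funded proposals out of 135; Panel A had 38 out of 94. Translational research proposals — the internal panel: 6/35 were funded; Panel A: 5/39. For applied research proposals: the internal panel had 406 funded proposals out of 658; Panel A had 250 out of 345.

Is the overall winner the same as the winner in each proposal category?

No

Basic research: the internal panel 69/152 = 45.4%, Panel A 23/70 = 32.9% → the internal panel
Infrastructure: the internal panel 40/135 = 29.6%, Panel A 38/94 = 40.4% → Panel A
Translational research: the internal panel 6/35 = 17.1%, Panel A 5/39 = 12.8% → the internal panel
Applied research: the internal panel 406/658 = 61.7%, Panel A 250/345 = 72.5% → Panel A
Overall: the internal panel 521/980 = 53.2%, Panel A 316/548 = 57.7% → Panel A
Neither sweeps: the internal panel wins 2 of 4 groups, Panel A wins 2. Panel A wins overall but not every group — no Simpson reversal.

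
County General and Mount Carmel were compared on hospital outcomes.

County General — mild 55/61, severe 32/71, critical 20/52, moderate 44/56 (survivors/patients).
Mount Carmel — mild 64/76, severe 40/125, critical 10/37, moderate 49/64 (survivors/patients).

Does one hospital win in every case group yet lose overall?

Mild: County General 55/61 = 90.2%, Mount Carmel 64/76 = 84.2% → County General
Severe: County General 32/71 = 45.1%, Mount Carmel 40/125 = 32.0% → County General
Critical: County General 20/52 = 38.5%, Mount Carmel 10/37 = 27.0% → County General
Moderate: County General 44/56 = 78.6%, Mount Carmel 49/64 = 76.6% → County General
Overall: County General 151/240 = 62.9%, Mount Carmel 163/302 = 54.0% → County General
County General wins overall and in every case group — no reversal.

No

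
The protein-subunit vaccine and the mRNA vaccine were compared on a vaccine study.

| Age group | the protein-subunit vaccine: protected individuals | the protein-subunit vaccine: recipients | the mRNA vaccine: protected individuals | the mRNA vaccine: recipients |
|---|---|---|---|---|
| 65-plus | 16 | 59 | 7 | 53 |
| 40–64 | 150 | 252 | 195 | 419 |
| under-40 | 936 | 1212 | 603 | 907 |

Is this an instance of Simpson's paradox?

No

65-plus: the protein-subunit vaccine 16/59 = 27.1%, the mRNA vaccine 7/53 = 13.2% → the protein-subunit vaccine
40–64: the protein-subunit vaccine 150/252 = 59.5%, the mRNA vaccine 195/419 = 46.5% → the protein-subunit vaccine
Under-40: the protein-subunit vaccine 936/1212 = 77.2%, the mRNA vaccine 603/907 = 66.5% → the protein-subunit vaccine
Overall: the protein-subunit vaccine 1102/1523 = 72.4%, the mRNA vaccine 805/1379 = 58.4% → the protein-subunit vaccine
The protein-subunit vaccine wins overall and in every age group — no reversal.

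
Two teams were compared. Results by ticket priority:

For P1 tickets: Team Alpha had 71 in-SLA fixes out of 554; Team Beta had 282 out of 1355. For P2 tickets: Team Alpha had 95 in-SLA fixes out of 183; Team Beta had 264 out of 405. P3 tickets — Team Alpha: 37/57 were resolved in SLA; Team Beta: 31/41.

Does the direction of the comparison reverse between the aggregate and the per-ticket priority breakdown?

P1: Team Alpha 71/554 = 12.8%, Team Beta 282/1355 = 20.8% → Team Beta
P2: Team Alpha 95/183 = 51.9%, Team Beta 264/405 = 65.2% → Team Beta
P3: Team Alpha 37/57 = 64.9%, Team Beta 31/41 = 75.6% → Team Beta
Overall: Team Alpha 203/794 = 25.6%, Team Beta 577/1801 = 32.0% → Team Beta
Team Beta wins overall and in every ticket group — no reversal.

No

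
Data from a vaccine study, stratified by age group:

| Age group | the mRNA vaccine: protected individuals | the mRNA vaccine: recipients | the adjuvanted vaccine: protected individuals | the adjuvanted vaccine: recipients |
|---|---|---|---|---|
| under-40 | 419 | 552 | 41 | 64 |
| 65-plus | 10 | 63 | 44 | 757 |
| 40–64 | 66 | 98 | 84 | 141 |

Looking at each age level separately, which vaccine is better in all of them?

the mRNA vaccine

Under-40: the mRNA vaccine 419/552 = 75.9%, the adjuvanted vaccine 41/64 = 64.1% → the mRNA vaccine
65-plus: the mRNA vaccine 10/63 = 15.9%, the adjuvanted vaccine 44/757 = 5.8% → the mRNA vaccine
40–64: the mRNA vaccine 66/98 = 67.3%, the adjuvanted vaccine 84/141 = 59.6% → the mRNA vaccine
The mRNA vaccine has the higher rate in all 3 groups.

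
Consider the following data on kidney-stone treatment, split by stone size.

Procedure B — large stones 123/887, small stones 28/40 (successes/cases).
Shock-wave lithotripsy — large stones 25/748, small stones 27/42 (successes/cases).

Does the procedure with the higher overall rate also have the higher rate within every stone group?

Yes

Large stones: Procedure B 123/887 = 13.9%, shock-wave lithotripsy 25/748 = 3.3% → Procedure B
Small stones: Procedure B 28/40 = 70.0%, shock-wave lithotripsy 27/42 = 64.3% → Procedure B
Overall: Procedure B 151/927 = 16.3%, shock-wave lithotripsy 52/790 = 6.6% → Procedure B
Procedure B wins overall and in every stone group — no reversal.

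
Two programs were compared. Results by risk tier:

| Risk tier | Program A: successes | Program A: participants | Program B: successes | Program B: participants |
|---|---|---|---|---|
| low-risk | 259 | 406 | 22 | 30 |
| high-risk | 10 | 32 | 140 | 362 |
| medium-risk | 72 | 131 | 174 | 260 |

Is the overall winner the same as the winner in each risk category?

No

Low-risk: Program A 259/406 = 63.8%, Program B 22/30 = 73.3% → Program B
High-risk: Program A 10/32 = 31.2%, Program B 140/362 = 38.7% → Program B
Medium-risk: Program A 72/131 = 55.0%, Program B 174/260 = 66.9% → Program B
Overall: Program A 341/569 = 59.9%, Program B 336/652 = 51.5% → Program A
Program B wins each risk group but Program A wins overall — the comparison reverses. Program B's participants skew toward high-risk, which has a lower base rate.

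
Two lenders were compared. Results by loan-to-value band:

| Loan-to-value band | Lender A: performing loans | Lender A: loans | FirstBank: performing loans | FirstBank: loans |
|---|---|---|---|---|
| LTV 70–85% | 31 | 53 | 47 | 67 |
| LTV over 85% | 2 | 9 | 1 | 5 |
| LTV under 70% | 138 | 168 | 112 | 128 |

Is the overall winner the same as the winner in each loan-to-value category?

LTV 70–85%: Lender A 31/53 = 58.5%, FirstBank 47/67 = 70.1% → FirstBank
LTV over 85%: Lender A 2/9 = 22.2%, FirstBank 1/5 = 20.0% → Lender A
LTV under 70%: Lender A 138/168 = 82.1%, FirstBank 112/128 = 87.5% → FirstBank
Overall: Lender A 171/230 = 74.3%, FirstBank 160/200 = 80.0% → FirstBank
Neither sweeps: Lender A wins 1 of 3 groups, FirstBank wins 2. FirstBank wins overall but not every group — no Simpson reversal.

No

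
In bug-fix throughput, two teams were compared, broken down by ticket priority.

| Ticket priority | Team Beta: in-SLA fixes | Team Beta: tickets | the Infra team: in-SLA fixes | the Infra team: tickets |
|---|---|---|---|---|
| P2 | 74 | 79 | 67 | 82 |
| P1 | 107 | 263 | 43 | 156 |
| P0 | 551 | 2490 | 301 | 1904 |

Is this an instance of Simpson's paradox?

No

P2: Team Beta 74/79 = 93.7%, the Infra team 67/82 = 81.7% → Team Beta
P1: Team Beta 107/263 = 40.7%, the Infra team 43/156 = 27.6% → Team Beta
P0: Team Beta 551/2490 = 22.1%, the Infra team 301/1904 = 15.8% → Team Beta
Overall: Team Beta 732/2832 = 25.8%, the Infra team 411/2142 = 19.2% → Team Beta
Team Beta wins overall and in every ticket group — no reversal.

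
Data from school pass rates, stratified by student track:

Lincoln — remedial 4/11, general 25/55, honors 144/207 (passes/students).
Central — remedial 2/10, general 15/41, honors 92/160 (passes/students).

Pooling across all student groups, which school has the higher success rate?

Lincoln

Remedial: Lincoln 4/11 = 36.4%, Central 2/10 = 20.0% → Lincoln
General: Lincoln 25/55 = 45.5%, Central 15/41 = 36.6% → Lincoln
Honors: Lincoln 144/207 = 69.6%, Central 92/160 = 57.5% → Lincoln
Overall: Lincoln 173/273 = 63.4%, Central 109/211 = 51.7% → Lincoln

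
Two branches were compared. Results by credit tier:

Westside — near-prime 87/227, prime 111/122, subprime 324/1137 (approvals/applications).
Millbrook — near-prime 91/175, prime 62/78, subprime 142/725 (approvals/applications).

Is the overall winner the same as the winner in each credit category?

Near-prime: Westside 87/227 = 38.3%, Millbrook 91/175 = 52.0% → Millbrook
Prime: Westside 111/122 = 91.0%, Millbrook 62/78 = 79.5% → Westside
Subprime: Westside 324/1137 = 28.5%, Millbrook 142/725 = 19.6% → Westside
Overall: Westside 522/1486 = 35.1%, Millbrook 295/978 = 30.2% → Westside
Neither sweeps: Westside wins 2 of 3 groups, Millbrook wins 1. Westside wins overall but not every group — no Simpson reversal.

No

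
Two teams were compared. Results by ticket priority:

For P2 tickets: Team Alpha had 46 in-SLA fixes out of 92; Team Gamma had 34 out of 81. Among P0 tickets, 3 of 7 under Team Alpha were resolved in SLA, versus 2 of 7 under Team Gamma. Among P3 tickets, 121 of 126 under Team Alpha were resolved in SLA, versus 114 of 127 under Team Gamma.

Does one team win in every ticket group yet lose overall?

No

P2: Team Alpha 46/92 = 50.0%, Team Gamma 34/81 = 42.0% → Team Alpha
P0: Team Alpha 3/7 = 42.9%, Team Gamma 2/7 = 28.6% → Team Alpha
P3: Team Alpha 121/126 = 96.0%, Team Gamma 114/127 = 89.8% → Team Alpha
Overall: Team Alpha 170/225 = 75.6%, Team Gamma 150/215 = 69.8% → Team Alpha
Team Alpha wins overall and in every ticket group — no reversal.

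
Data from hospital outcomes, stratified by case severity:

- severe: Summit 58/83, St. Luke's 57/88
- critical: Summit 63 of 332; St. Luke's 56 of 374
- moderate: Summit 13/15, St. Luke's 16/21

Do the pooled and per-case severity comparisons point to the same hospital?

Yes

Severe: Summit 58/83 = 69.9%, St. Luke's 57/88 = 64.8% → Summit
Critical: Summit 63/332 = 19.0%, St. Luke's 56/374 = 15.0% → Summit
Moderate: Summit 13/15 = 86.7%, St. Luke's 16/21 = 76.2% → Summit
Overall: Summit 134/430 = 31.2%, St. Luke's 129/483 = 26.7% → Summit
Summit wins overall and in every case group — no reversal.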